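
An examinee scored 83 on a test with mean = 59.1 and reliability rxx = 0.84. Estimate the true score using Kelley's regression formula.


T_est = rxx * X + (1 - rxx) * mean
T_est = 0.84 * 83 + 0.16 * 59.1
T_est = 69.72 + 9.456
T_est = 79.176

79.176


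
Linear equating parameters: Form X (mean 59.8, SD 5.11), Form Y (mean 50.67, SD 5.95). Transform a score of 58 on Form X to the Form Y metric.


slope = SD_Y / SD_X = 5.95 / 5.11 ~ 1.1644
intercept = mean_Y - slope * mean_X = 50.67 - (5.95 / 5.11) * 59.8 ~ -18.9601
Y = slope * X + intercept. To avoid rounding drift from the rounded slope/intercept, evaluate the equivalent form Y = mean_Y + SD_Y * (X - mean_X) / SD_X at full precision:
Y = 50.67 + 5.95 * (58 - 59.8) / 5.11
Y = 50.67 - 5.95 * 1.8 / 5.11
Y = 50.67 - 10.71 / 5.11
Y = 50.67 - 2.0959
Y = 48.5741

48.5741


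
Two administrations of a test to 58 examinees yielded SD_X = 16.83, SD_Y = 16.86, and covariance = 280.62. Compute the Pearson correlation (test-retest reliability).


r = cov(X,Y) / (SD_X * SD_Y)
r = 280.62 / (16.83 * 16.86)
r = 280.62 / 283.7538
r = 0.989

0.989


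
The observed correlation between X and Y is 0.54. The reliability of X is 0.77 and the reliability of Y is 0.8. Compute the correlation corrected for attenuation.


r_corrected = rxy / sqrt(rxx * ryy)
= 0.54 / sqrt(0.77 * 0.8)
= 0.54 / sqrt(0.616)
= 0.54 / 0.784857
r_corrected = 0.688

0.688


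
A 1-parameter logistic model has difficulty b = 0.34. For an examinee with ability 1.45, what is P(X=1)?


theta - b = 1.45 - 0.34 = 1.11
exp(-(theta - b)) = exp(-1.11) = 0.3296
P = 1 / (1 + 0.3296)
P = 0.7521

0.7521


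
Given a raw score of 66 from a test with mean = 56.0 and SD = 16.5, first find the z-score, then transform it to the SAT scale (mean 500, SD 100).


z = (X - mean) / SD = (66 - 56.0) / 16.5
z = 10.0 / 16.5
z = 0.6061
SAT-scale = SAT = 500 + 100z
Carry z at full precision (z = 10.0 / 16.5) into the conversion:
SAT-scale = 500 + 100 * (10.0 / 16.5) = 500 + 1000 / 16.5
SAT-scale = 500 + 60.6061
SAT-scale = 560.6061

560.6061


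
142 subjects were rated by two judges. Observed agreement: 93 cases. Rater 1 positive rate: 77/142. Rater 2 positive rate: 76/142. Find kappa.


P_o = 93/142 = 0.65493
P_e = (77*76 + 65*66) / 20164 = 0.502976
kappa = (P_o - P_e) / (1 - P_e)
kappa = (0.65493 - 0.502976) / (1 - 0.502976)
kappa = 0.3057

0.3057


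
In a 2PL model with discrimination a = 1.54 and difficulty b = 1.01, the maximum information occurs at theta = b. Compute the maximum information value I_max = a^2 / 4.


For 2PL, max info at theta = b = 1.01
I_max = a^2 / 4 = 1.54^2 / 4
= 2.3716 / 4
I_max = 0.5929

0.5929


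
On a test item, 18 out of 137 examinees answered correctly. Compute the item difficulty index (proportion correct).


Item difficulty p = number correct / total examinees
p = 18 / 137
p = 0.1314

0.1314


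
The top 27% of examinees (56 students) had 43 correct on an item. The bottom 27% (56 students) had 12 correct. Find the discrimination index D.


p_upper = 43/56 = 0.7679
p_lower = 12/56 = 0.2143
D = 0.7679 - 0.2143 = 0.5536

0.5536


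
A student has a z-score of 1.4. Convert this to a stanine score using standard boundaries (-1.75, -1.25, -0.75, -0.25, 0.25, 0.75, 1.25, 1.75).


Stanine boundaries: [-1.75, -1.25, -0.75, -0.25, 0.25, 0.75, 1.25, 1.75]
z = 1.4
Check each boundary:
  z >= -1.75 -> could be stanine 2
  z >= -1.25 -> could be stanine 3
  z >= -0.75 -> could be stanine 4
  z >= -0.25 -> could be stanine 5
  z >= 0.25 -> could be stanine 6
  z >= 0.75 -> could be stanine 7
  z >= 1.25 -> could be stanine 8
  z < 1.75
Highest qualifying boundary gives stanine = 8

8


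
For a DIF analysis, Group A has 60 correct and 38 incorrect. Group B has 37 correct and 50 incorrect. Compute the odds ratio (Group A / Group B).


Odds_A = 60/38 = 1.5789
Odds_B = 37/50 = 0.74
OR = Odds_A / Odds_B = 1.5789 / 0.74
Exactly, OR = (60 * 50) / (38 * 37) = 3000 / 1406
OR = 2.1337

2.1337


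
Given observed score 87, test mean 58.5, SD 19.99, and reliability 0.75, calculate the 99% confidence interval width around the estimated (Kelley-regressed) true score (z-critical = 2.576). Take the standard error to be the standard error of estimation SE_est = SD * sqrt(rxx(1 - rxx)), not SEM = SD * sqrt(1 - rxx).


True score estimate = 0.75*87 + 0.25*58.5 = 79.875
SE_est = SD * sqrt(rxx * (1 - rxx)) = 19.99 * sqrt(0.75 * 0.25) = 19.99 * sqrt(0.1875) = 8.655924
CI = T_est +/- z * SE_est, so width = 2 * z * SE_est = 2 * 2.576 * 8.655924
Width = 44.5953

44.5953


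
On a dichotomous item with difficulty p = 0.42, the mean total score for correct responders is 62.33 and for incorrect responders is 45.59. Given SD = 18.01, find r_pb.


q = 1 - p = 0.58
rpb = ((M1 - M0) / SD) * sqrt(p * q)
rpb = ((62.33 - 45.59) / 18.01) * sqrt(0.42 * 0.58)
rpb = 0.4588

0.4588


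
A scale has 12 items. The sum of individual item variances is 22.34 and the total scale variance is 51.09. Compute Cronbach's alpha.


alpha = (k/(k-1)) * (1 - sum(si^2)/s_total^2)
= (12/11) * (1 - 22.34/51.09)
alpha = 0.6139

0.6139


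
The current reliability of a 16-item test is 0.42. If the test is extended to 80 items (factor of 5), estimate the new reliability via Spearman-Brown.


r_new = (n * rxx) / (1 + (n-1) * rxx)
r_new = (5 * 0.42) / (1 + 4 * 0.42)
r_new = 2.1 / 2.68
r_new = 0.7836

0.7836


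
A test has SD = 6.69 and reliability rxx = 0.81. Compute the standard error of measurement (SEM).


SEM = SD * sqrt(1 - rxx)
SEM = 6.69 * sqrt(1 - 0.81)
SEM = 6.69 * sqrt(0.19) = 6.69 * 0.43589
SEM = 2.9161

2.9161


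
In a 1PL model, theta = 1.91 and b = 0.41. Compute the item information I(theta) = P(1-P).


P = 1/(1+exp(-(1.91-0.41))) = 0.8176
I = P*(1-P) = 0.8176 * 0.1824
I = 0.1491

0.1491


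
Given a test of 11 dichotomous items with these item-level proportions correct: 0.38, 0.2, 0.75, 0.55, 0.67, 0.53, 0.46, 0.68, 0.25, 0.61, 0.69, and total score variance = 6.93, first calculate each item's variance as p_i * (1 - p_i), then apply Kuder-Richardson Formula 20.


For each item, compute p_i * q_i:
  Item 1: 0.38 * 0.62 = 0.2356
  Item 2: 0.2 * 0.8 = 0.16
  Item 3: 0.75 * 0.25 = 0.1875
  Item 4: 0.55 * 0.45 = 0.2475
  Item 5: 0.67 * 0.33 = 0.2211
  Item 6: 0.53 * 0.47 = 0.2491
  Item 7: 0.46 * 0.54 = 0.2484
  Item 8: 0.68 * 0.32 = 0.2176
  Item 9: 0.25 * 0.75 = 0.1875
  Item 10: 0.61 * 0.39 = 0.2379
  Item 11: 0.69 * 0.31 = 0.2139
Sum(p_i * q_i) = 0.2356 + 0.16 + 0.1875 + 0.2475 + 0.2211 + 0.2491 + 0.2484 + 0.2176 + 0.1875 + 0.2379 + 0.2139 = 2.4061
KR-20 = (k/(k-1)) * (1 - Sum(p_i*q_i) / Var_total)
= (11/10) * (1 - 2.4061/6.93)
= 1.1 * 0.6528
KR-20 = 0.7181

0.7181


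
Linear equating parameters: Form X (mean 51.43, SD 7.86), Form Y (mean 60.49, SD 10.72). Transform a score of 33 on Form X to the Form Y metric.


slope = SD_Y / SD_X = 10.72 / 7.86 ~ 1.3639
intercept = mean_Y - slope * mean_X = 60.49 - (10.72 / 7.86) * 51.43 ~ -9.6537
Y = slope * X + intercept. To avoid rounding drift from the rounded slope/intercept, evaluate the equivalent form Y = mean_Y + SD_Y * (X - mean_X) / SD_X at full precision:
Y = 60.49 + 10.72 * (33 - 51.43) / 7.86
Y = 60.49 - 10.72 * 18.43 / 7.86
Y = 60.49 - 197.5696 / 7.86
Y = 60.49 - 25.1361
Y = 35.3539

35.3539


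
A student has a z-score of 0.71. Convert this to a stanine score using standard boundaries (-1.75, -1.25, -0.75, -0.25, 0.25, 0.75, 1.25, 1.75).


Stanine boundaries: [-1.75, -1.25, -0.75, -0.25, 0.25, 0.75, 1.25, 1.75]
z = 0.71
Check each boundary:
  z >= -1.75 -> could be stanine 2
  z >= -1.25 -> could be stanine 3
  z >= -0.75 -> could be stanine 4
  z >= -0.25 -> could be stanine 5
  z >= 0.25 -> could be stanine 6
  z < 0.75
  z < 1.25
  z < 1.75
Highest qualifying boundary gives stanine = 6

6


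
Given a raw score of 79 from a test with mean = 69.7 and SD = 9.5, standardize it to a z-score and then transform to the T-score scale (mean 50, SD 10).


z = (X - mean) / SD = (79 - 69.7) / 9.5
z = 9.3 / 9.5
z = 0.9789
T-score = T = 50 + 10z
Carry z at full precision (z = 9.3 / 9.5) into the conversion:
T-score = 50 + 10 * (9.3 / 9.5) = 50 + 93 / 9.5
T-score = 50 + 9.7895
T-score = 59.7895

59.7895


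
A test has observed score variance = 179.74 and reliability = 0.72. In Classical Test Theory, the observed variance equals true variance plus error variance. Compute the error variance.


var_true = rxx * var_obs = 0.72 * 179.74 = 129.4128
var_error = var_obs - var_true
var_error = 179.74 - 129.4128
var_error = 50.3272

50.3272


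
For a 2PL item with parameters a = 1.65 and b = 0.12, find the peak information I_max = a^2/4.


For 2PL, max info at theta = b = 0.12
I_max = a^2 / 4 = 1.65^2 / 4
= 2.7225 / 4
I_max = 0.6806

0.6806


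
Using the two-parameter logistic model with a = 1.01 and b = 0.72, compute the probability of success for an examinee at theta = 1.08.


a*(theta - b) = 1.01 * (1.08 - 0.72) = 0.3636
exp(-0.3636) = 0.6952
P = 1 / (1 + 0.6952)
P = 0.5899

0.5899


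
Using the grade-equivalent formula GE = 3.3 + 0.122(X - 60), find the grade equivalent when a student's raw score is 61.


raw - median = 61 - 60 = 1
slope * diff = 0.122 * 1 = 0.122
GE = 3.3 + 0.122
GE = 3.422

3.422


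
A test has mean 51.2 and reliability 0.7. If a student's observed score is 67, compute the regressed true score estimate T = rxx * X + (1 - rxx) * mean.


T_est = rxx * X + (1 - rxx) * mean
T_est = 0.7 * 67 + 0.3 * 51.2
T_est = 46.9 + 15.36
T_est = 62.26

62.26


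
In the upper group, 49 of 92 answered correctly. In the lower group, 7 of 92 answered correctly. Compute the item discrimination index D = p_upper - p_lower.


p_upper = 49/92 = 0.5326
p_lower = 7/92 = 0.0761
D = 0.5326 - 0.0761 = 0.4565

0.4565


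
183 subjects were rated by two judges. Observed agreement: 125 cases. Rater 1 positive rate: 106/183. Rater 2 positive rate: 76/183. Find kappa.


P_o = 125/183 = 0.68306
P_e = (106*76 + 77*107) / 33489 = 0.486578
kappa = (P_o - P_e) / (1 - P_e)
kappa = (0.68306 - 0.486578) / (1 - 0.486578)
kappa = 0.3827

0.3827


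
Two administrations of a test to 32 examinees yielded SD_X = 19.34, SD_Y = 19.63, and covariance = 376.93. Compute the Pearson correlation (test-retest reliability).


r = cov(X,Y) / (SD_X * SD_Y)
r = 376.93 / (19.34 * 19.63)
r = 376.93 / 379.6442
r = 0.9929

0.9929


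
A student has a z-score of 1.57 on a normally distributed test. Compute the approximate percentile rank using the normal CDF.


CDF(z) = 0.5 * (1 + erf(z/sqrt(2)))
erf(1.1102) = 0.8836
CDF = 0.9418
Percentile rank = 0.9418 * 100 = 94.18

94.18


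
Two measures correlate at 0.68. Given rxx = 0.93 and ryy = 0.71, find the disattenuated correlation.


r_corrected = rxy / sqrt(rxx * ryy)
= 0.68 / sqrt(0.93 * 0.71)
= 0.68 / sqrt(0.6603)
= 0.68 / 0.812588
r_corrected = 0.8368

0.8368


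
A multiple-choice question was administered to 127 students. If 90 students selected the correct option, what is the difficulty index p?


Item difficulty p = number correct / total examinees
p = 90 / 127
p = 0.7087

0.7087


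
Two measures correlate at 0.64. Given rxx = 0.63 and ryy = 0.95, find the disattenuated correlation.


r_corrected = rxy / sqrt(rxx * ryy)
= 0.64 / sqrt(0.63 * 0.95)
= 0.64 / sqrt(0.5985)
= 0.64 / 0.773628
r_corrected = 0.8273

0.8273


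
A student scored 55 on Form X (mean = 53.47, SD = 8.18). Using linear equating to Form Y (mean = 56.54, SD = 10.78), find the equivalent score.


slope = SD_Y / SD_X = 10.78 / 8.18 ~ 1.3178
intercept = mean_Y - slope * mean_X = 56.54 - (10.78 / 8.18) * 53.47 ~ -13.9254
Y = slope * X + intercept. To avoid rounding drift from the rounded slope/intercept, evaluate the equivalent form Y = mean_Y + SD_Y * (X - mean_X) / SD_X at full precision:
Y = 56.54 + 10.78 * (55 - 53.47) / 8.18
Y = 56.54 + 10.78 * 1.53 / 8.18
Y = 56.54 + 16.4934 / 8.18
Y = 56.54 + 2.0163
Y = 58.5563

58.5563


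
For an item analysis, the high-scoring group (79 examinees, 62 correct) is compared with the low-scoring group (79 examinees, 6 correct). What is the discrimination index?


p_upper = 62/79 = 0.7848
p_lower = 6/79 = 0.0759
D = 0.7848 - 0.0759 = 0.7089

0.7089


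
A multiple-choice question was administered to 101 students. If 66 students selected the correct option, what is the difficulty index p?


Item difficulty p = number correct / total examinees
p = 66 / 101
p = 0.6535

0.6535


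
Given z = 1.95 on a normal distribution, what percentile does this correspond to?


CDF(z) = 0.5 * (1 + erf(z/sqrt(2)))
erf(1.3789) = 0.9488
CDF = 0.9744
Percentile rank = 0.9744 * 100 = 97.44

97.44


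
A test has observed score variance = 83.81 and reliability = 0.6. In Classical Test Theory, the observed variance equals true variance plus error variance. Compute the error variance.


var_true = rxx * var_obs = 0.6 * 83.81 = 50.286
var_error = var_obs - var_true
var_error = 83.81 - 50.286
var_error = 33.524

33.524


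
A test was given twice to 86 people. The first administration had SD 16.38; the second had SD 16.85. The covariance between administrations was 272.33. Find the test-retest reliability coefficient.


r = cov(X,Y) / (SD_X * SD_Y)
r = 272.33 / (16.38 * 16.85)
r = 272.33 / 276.003
r = 0.9867

0.9867


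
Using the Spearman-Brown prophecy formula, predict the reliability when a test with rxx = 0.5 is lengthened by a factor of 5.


r_new = (n * rxx) / (1 + (n-1) * rxx)
r_new = (5 * 0.5) / (1 + 4 * 0.5)
r_new = 2.5 / 3.0
r_new = 0.8333

0.8333


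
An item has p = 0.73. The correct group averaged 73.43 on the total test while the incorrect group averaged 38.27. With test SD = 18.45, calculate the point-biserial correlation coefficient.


q = 1 - p = 0.27
rpb = ((M1 - M0) / SD) * sqrt(p * q)
rpb = ((73.43 - 38.27) / 18.45) * sqrt(0.73 * 0.27)
rpb = 0.846

0.846


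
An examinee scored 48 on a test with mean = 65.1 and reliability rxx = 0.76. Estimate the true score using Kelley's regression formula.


T_est = rxx * X + (1 - rxx) * mean
T_est = 0.76 * 48 + 0.24 * 65.1
T_est = 36.48 + 15.624
T_est = 52.104

52.104


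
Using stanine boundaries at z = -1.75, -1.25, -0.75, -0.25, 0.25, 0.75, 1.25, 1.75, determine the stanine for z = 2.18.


Stanine boundaries: [-1.75, -1.25, -0.75, -0.25, 0.25, 0.75, 1.25, 1.75]
z = 2.18
Check each boundary:
  z >= -1.75 -> could be stanine 2
  z >= -1.25 -> could be stanine 3
  z >= -0.75 -> could be stanine 4
  z >= -0.25 -> could be stanine 5
  z >= 0.25 -> could be stanine 6
  z >= 0.75 -> could be stanine 7
  z >= 1.25 -> could be stanine 8
  z >= 1.75 -> could be stanine 9
Highest qualifying boundary gives stanine = 9

9


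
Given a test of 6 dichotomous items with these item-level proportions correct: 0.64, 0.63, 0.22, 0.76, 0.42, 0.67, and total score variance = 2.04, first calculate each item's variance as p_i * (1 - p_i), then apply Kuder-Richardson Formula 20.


For each item, compute p_i * q_i:
  Item 1: 0.64 * 0.36 = 0.2304
  Item 2: 0.63 * 0.37 = 0.2331
  Item 3: 0.22 * 0.78 = 0.1716
  Item 4: 0.76 * 0.24 = 0.1824
  Item 5: 0.42 * 0.58 = 0.2436
  Item 6: 0.67 * 0.33 = 0.2211
Sum(p_i * q_i) = 0.2304 + 0.2331 + 0.1716 + 0.1824 + 0.2436 + 0.2211 = 1.2822
KR-20 = (k/(k-1)) * (1 - Sum(p_i*q_i) / Var_total)
= (6/5) * (1 - 1.2822/2.04)
= 1.2 * 0.3715
KR-20 = 0.4458

0.4458


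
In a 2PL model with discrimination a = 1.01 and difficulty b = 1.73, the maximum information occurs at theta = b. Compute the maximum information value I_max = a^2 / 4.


For 2PL, max info at theta = b = 1.73
I_max = a^2 / 4 = 1.01^2 / 4
= 1.0201 / 4
I_max = 0.255

0.255


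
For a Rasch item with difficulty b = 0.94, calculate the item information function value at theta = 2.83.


P = 1/(1+exp(-(2.83-0.94))) = 0.8688
I = P*(1-P) = 0.8688 * 0.1312
I = 0.114

0.114


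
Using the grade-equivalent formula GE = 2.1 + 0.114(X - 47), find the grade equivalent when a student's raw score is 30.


raw - median = 30 - 47 = -17
slope * diff = 0.114 * -17 = -1.938
GE = 2.1 + -1.938
GE = 0.162

0.162


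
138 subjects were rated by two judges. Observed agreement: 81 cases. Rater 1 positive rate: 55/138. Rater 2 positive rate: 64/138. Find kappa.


P_o = 81/138 = 0.586957
P_e = (55*64 + 83*74) / 19044 = 0.507351
kappa = (P_o - P_e) / (1 - P_e)
kappa = (0.586957 - 0.507351) / (1 - 0.507351)
kappa = 0.1616

0.1616


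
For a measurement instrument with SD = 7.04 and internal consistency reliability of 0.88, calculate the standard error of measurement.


SEM = SD * sqrt(1 - rxx)
SEM = 7.04 * sqrt(1 - 0.88)
SEM = 7.04 * sqrt(0.12) = 7.04 * 0.34641
SEM = 2.4387

2.4387


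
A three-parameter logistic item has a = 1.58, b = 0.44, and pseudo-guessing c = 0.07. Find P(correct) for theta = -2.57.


logit = 1.58*(-2.57 - 0.44) = -4.7558
P* = 1/(1 + exp(--4.7558)) = 0.0085
P = 0.07 + (1 - 0.07) * 0.0085
P = 0.0779

0.0779


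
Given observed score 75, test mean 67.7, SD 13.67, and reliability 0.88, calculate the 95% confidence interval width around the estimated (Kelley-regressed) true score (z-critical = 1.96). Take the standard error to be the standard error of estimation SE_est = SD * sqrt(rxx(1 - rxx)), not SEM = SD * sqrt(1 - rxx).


True score estimate = 0.88*75 + 0.12*67.7 = 74.124
SE_est = SD * sqrt(rxx * (1 - rxx)) = 13.67 * sqrt(0.88 * 0.12) = 13.67 * sqrt(0.1056) = 4.442224
CI = T_est +/- z * SE_est, so width = 2 * z * SE_est = 2 * 1.96 * 4.442224
Width = 17.4135

17.4135


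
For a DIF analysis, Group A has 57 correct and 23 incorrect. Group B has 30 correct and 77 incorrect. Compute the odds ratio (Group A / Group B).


Odds_A = 57/23 = 2.4783
Odds_B = 30/77 = 0.3896
OR = Odds_A / Odds_B = 2.4783 / 0.3896
Exactly, OR = (57 * 77) / (23 * 30) = 4389 / 690
OR = 6.3609

6.3609


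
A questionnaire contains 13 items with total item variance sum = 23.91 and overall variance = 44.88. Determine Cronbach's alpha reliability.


alpha = (k/(k-1)) * (1 - sum(si^2)/s_total^2)
= (13/12) * (1 - 23.91/44.88)
alpha = 0.5062

0.5062


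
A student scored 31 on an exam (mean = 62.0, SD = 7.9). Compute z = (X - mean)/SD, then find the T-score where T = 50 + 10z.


z = (X - mean) / SD = (31 - 62.0) / 7.9
z = -31.0 / 7.9
z = -3.9241
T-score = T = 50 + 10z
Carry z at full precision (z = -31.0 / 7.9) into the conversion:
T-score = 50 + 10 * (-31.0 / 7.9) = 50 + -310 / 7.9
T-score = 50 + -39.2405
T-score = 10.7595

10.7595


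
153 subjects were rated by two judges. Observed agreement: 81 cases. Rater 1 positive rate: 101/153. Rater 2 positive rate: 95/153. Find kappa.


P_o = 81/153 = 0.529412
P_e = (101*95 + 52*58) / 23409 = 0.538724
kappa = (P_o - P_e) / (1 - P_e)
kappa = (0.529412 - 0.538724) / (1 - 0.538724)
kappa = -0.0202

-0.0202


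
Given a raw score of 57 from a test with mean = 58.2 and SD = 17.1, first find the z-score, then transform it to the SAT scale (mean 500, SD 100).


z = (X - mean) / SD = (57 - 58.2) / 17.1
z = -1.2 / 17.1
z = -0.0702
SAT-scale = SAT = 500 + 100z
Carry z at full precision (z = -1.2 / 17.1) into the conversion:
SAT-scale = 500 + 100 * (-1.2 / 17.1) = 500 + -120 / 17.1
SAT-scale = 500 + -7.0175
SAT-scale = 492.9825

492.9825


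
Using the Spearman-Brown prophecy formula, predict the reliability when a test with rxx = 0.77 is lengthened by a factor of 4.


r_new = (n * rxx) / (1 + (n-1) * rxx)
r_new = (4 * 0.77) / (1 + 3 * 0.77)
r_new = 3.08 / 3.31
r_new = 0.9305

0.9305


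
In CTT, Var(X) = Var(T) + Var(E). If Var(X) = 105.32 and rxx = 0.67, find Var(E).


var_true = rxx * var_obs = 0.67 * 105.32 = 70.5644
var_error = var_obs - var_true
var_error = 105.32 - 70.5644
var_error = 34.7556

34.7556


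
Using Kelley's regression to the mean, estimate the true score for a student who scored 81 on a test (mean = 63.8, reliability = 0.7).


T_est = rxx * X + (1 - rxx) * mean
T_est = 0.7 * 81 + 0.3 * 63.8
T_est = 56.7 + 19.14
T_est = 75.84

75.84


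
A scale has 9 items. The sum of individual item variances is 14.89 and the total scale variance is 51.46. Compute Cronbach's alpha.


alpha = (k/(k-1)) * (1 - sum(si^2)/s_total^2)
= (9/8) * (1 - 14.89/51.46)
alpha = 0.7995

0.7995


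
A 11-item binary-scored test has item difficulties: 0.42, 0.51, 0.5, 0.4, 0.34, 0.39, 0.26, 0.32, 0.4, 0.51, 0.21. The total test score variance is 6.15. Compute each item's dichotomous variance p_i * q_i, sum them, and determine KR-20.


For each item, compute p_i * q_i:
  Item 1: 0.42 * 0.58 = 0.2436
  Item 2: 0.51 * 0.49 = 0.2499
  Item 3: 0.5 * 0.5 = 0.25
  Item 4: 0.4 * 0.6 = 0.24
  Item 5: 0.34 * 0.66 = 0.2244
  Item 6: 0.39 * 0.61 = 0.2379
  Item 7: 0.26 * 0.74 = 0.1924
  Item 8: 0.32 * 0.68 = 0.2176
  Item 9: 0.4 * 0.6 = 0.24
  Item 10: 0.51 * 0.49 = 0.2499
  Item 11: 0.21 * 0.79 = 0.1659
Sum(p_i * q_i) = 0.2436 + 0.2499 + 0.25 + 0.24 + 0.2244 + 0.2379 + 0.1924 + 0.2176 + 0.24 + 0.2499 + 0.1659 = 2.5116
KR-20 = (k/(k-1)) * (1 - Sum(p_i*q_i) / Var_total)
= (11/10) * (1 - 2.5116/6.15)
= 1.1 * 0.5916
KR-20 = 0.6508

0.6508


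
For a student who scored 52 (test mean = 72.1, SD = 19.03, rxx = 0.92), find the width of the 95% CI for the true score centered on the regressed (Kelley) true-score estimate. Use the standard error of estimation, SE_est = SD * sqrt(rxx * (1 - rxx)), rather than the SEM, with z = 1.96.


True score estimate = 0.92*52 + 0.08*72.1 = 53.608
SE_est = SD * sqrt(rxx * (1 - rxx)) = 19.03 * sqrt(0.92 * 0.08) = 19.03 * sqrt(0.0736) = 5.16271
CI = T_est +/- z * SE_est, so width = 2 * z * SE_est = 2 * 1.96 * 5.16271
Width = 20.2378

20.2378


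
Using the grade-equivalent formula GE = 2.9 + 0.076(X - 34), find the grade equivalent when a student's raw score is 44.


raw - median = 44 - 34 = 10
slope * diff = 0.076 * 10 = 0.76
GE = 2.9 + 0.76
GE = 3.66

3.66


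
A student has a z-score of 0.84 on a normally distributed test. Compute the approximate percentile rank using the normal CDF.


CDF(z) = 0.5 * (1 + erf(z/sqrt(2)))
erf(0.594) = 0.5991
CDF = 0.7995
Percentile rank = 0.7995 * 100 = 79.95

79.95


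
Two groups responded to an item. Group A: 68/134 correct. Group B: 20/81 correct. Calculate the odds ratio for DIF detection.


Odds_A = 68/66 = 1.0303
Odds_B = 20/61 = 0.3279
OR = Odds_A / Odds_B = 1.0303 / 0.3279
Exactly, OR = (68 * 61) / (66 * 20) = 4148 / 1320
OR = 3.1424

3.1424


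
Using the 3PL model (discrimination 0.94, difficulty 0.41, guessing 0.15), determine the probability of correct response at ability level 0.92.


logit = 0.94*(0.92 - 0.41) = 0.4794
P* = 1/(1 + exp(-0.4794)) = 0.6176
P = 0.15 + (1 - 0.15) * 0.6176
P = 0.675

0.675


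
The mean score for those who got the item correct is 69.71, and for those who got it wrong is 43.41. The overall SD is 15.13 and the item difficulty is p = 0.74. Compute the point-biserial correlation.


q = 1 - p = 0.26
rpb = ((M1 - M0) / SD) * sqrt(p * q)
rpb = ((69.71 - 43.41) / 15.13) * sqrt(0.74 * 0.26)
rpb = 0.7625

0.7625


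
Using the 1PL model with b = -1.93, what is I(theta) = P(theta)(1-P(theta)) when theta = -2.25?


P = 1/(1+exp(-(-2.25--1.93))) = 0.4207
I = P*(1-P) = 0.4207 * 0.5793
I = 0.2437

0.2437


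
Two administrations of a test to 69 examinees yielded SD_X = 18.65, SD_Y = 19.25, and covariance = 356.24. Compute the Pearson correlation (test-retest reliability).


r = cov(X,Y) / (SD_X * SD_Y)
r = 356.24 / (18.65 * 19.25)
r = 356.24 / 359.0125
r = 0.9923

0.9923


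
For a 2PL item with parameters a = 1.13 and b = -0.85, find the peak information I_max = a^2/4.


For 2PL, max info at theta = b = -0.85
I_max = a^2 / 4 = 1.13^2 / 4
= 1.2769 / 4
I_max = 0.3192

0.3192


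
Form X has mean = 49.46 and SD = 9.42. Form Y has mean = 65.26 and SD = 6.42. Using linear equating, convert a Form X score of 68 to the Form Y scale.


slope = SD_Y / SD_X = 6.42 / 9.42 ~ 0.6815
intercept = mean_Y - slope * mean_X = 65.26 - (6.42 / 9.42) * 49.46 ~ 31.5516
Y = slope * X + intercept. To avoid rounding drift from the rounded slope/intercept, evaluate the equivalent form Y = mean_Y + SD_Y * (X - mean_X) / SD_X at full precision:
Y = 65.26 + 6.42 * (68 - 49.46) / 9.42
Y = 65.26 + 6.42 * 18.54 / 9.42
Y = 65.26 + 119.0268 / 9.42
Y = 65.26 + 12.6355
Y = 77.8955

77.8955


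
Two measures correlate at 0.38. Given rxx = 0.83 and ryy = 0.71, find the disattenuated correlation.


r_corrected = rxy / sqrt(rxx * ryy)
= 0.38 / sqrt(0.83 * 0.71)
= 0.38 / sqrt(0.5893)
= 0.38 / 0.767659
r_corrected = 0.495

0.495


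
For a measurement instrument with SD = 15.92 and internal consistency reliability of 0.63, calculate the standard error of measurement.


SEM = SD * sqrt(1 - rxx)
SEM = 15.92 * sqrt(1 - 0.63)
SEM = 15.92 * sqrt(0.37) = 15.92 * 0.608276
SEM = 9.6838

9.6838


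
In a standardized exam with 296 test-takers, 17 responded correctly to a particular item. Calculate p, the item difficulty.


Item difficulty p = number correct / total examinees
p = 17 / 296
p = 0.0574

0.0574


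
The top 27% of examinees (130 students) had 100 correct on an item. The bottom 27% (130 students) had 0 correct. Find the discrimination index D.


p_upper = 100/130 = 0.7692
p_lower = 0/130 = 0.0
D = 0.7692 - 0.0 = 0.7692

0.7692


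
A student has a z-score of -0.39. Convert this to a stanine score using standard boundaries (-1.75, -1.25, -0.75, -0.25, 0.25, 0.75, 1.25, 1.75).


Stanine boundaries: [-1.75, -1.25, -0.75, -0.25, 0.25, 0.75, 1.25, 1.75]
z = -0.39
Check each boundary:
  z >= -1.75 -> could be stanine 2
  z >= -1.25 -> could be stanine 3
  z >= -0.75 -> could be stanine 4
  z < -0.25
  z < 0.25
  z < 0.75
  z < 1.25
  z < 1.75
Highest qualifying boundary gives stanine = 4

4


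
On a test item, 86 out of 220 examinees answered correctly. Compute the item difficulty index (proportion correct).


Item difficulty p = number correct / total examinees
p = 86 / 220
p = 0.3909

0.3909


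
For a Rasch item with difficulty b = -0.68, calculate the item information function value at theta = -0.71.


P = 1/(1+exp(-(-0.71--0.68))) = 0.4925
I = P*(1-P) = 0.4925 * 0.5075
I = 0.2499

0.2499


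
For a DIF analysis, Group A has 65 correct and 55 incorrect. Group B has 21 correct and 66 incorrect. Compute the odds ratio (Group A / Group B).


Odds_A = 65/55 = 1.1818
Odds_B = 21/66 = 0.3182
OR = Odds_A / Odds_B = 1.1818 / 0.3182
Exactly, OR = (65 * 66) / (55 * 21) = 4290 / 1155
OR = 3.7143

3.7143


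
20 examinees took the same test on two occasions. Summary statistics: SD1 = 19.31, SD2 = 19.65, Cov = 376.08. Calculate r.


r = cov(X,Y) / (SD_X * SD_Y)
r = 376.08 / (19.31 * 19.65)
r = 376.08 / 379.4415
r = 0.9911

0.9911


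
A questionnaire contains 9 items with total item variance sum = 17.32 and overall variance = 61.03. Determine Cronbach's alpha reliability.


alpha = (k/(k-1)) * (1 - sum(si^2)/s_total^2)
= (9/8) * (1 - 17.32/61.03)
alpha = 0.8057

0.8057


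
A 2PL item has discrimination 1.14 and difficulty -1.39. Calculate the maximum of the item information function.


For 2PL, max info at theta = b = -1.39
I_max = a^2 / 4 = 1.14^2 / 4
= 1.2996 / 4
I_max = 0.3249

0.3249


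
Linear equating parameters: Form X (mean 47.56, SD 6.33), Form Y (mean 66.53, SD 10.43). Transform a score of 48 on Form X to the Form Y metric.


slope = SD_Y / SD_X = 10.43 / 6.33 ~ 1.6477
intercept = mean_Y - slope * mean_X = 66.53 - (10.43 / 6.33) * 47.56 ~ -11.8351
Y = slope * X + intercept. To avoid rounding drift from the rounded slope/intercept, evaluate the equivalent form Y = mean_Y + SD_Y * (X - mean_X) / SD_X at full precision:
Y = 66.53 + 10.43 * (48 - 47.56) / 6.33
Y = 66.53 + 10.43 * 0.44 / 6.33
Y = 66.53 + 4.5892 / 6.33
Y = 66.53 + 0.725
Y = 67.255

67.255


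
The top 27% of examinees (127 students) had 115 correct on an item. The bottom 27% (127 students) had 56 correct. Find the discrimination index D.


p_upper = 115/127 = 0.9055
p_lower = 56/127 = 0.4409
D = 0.9055 - 0.4409 = 0.4646

0.4646


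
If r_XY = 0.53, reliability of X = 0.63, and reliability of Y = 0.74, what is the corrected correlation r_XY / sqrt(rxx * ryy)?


r_corrected = rxy / sqrt(rxx * ryy)
= 0.53 / sqrt(0.63 * 0.74)
= 0.53 / sqrt(0.4662)
= 0.53 / 0.682788
r_corrected = 0.7762

0.7762


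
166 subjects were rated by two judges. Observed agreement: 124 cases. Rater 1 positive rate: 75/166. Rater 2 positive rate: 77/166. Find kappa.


P_o = 124/166 = 0.746988
P_e = (75*77 + 91*89) / 27556 = 0.503484
kappa = (P_o - P_e) / (1 - P_e)
kappa = (0.746988 - 0.503484) / (1 - 0.503484)
kappa = 0.4904

0.4904


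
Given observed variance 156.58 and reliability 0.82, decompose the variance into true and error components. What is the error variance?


var_true = rxx * var_obs = 0.82 * 156.58 = 128.3956
var_error = var_obs - var_true
var_error = 156.58 - 128.3956
var_error = 28.1844

28.1844


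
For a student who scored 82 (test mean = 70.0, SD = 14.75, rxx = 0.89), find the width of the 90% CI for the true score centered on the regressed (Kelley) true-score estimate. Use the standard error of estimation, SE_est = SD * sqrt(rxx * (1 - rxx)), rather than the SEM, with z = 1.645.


True score estimate = 0.89*82 + 0.11*70.0 = 80.68
SE_est = SD * sqrt(rxx * (1 - rxx)) = 14.75 * sqrt(0.89 * 0.11) = 14.75 * sqrt(0.0979) = 4.615124
CI = T_est +/- z * SE_est, so width = 2 * z * SE_est = 2 * 1.645 * 4.615124
Width = 15.1838

15.1838


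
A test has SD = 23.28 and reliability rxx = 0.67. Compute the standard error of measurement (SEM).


SEM = SD * sqrt(1 - rxx)
SEM = 23.28 * sqrt(1 - 0.67)
SEM = 23.28 * sqrt(0.33) = 23.28 * 0.574456
SEM = 13.3733

13.3733


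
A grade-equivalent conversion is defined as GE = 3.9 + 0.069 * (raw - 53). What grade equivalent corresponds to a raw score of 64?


raw - median = 64 - 53 = 11
slope * diff = 0.069 * 11 = 0.759
GE = 3.9 + 0.759
GE = 4.659

4.659


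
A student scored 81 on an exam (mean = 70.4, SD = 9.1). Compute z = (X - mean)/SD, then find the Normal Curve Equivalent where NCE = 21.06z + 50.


z = (X - mean) / SD = (81 - 70.4) / 9.1
z = 10.6 / 9.1
z = 1.1648
NCE = NCE = 21.06z + 50
Carry z at full precision (z = 10.6 / 9.1) into the conversion:
NCE = 21.06 * (10.6 / 9.1) + 50 = 223.236 / 9.1 + 50
NCE = 24.5314 + 50
NCE = 74.5314

74.5314


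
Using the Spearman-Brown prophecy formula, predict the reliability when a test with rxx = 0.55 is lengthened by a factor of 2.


r_new = (n * rxx) / (1 + (n-1) * rxx)
r_new = (2 * 0.55) / (1 + 1 * 0.55)
r_new = 1.1 / 1.55
r_new = 0.7097

0.7097


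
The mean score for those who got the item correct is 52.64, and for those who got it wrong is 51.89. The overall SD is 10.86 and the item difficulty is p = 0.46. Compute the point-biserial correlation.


q = 1 - p = 0.54
rpb = ((M1 - M0) / SD) * sqrt(p * q)
rpb = ((52.64 - 51.89) / 10.86) * sqrt(0.46 * 0.54)
rpb = 0.0344

0.0344


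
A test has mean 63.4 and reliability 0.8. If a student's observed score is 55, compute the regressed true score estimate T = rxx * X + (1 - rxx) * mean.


T_est = rxx * X + (1 - rxx) * mean
T_est = 0.8 * 55 + 0.2 * 63.4
T_est = 44.0 + 12.68
T_est = 56.68

56.68


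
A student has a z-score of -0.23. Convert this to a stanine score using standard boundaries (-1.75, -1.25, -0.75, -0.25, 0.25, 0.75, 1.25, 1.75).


Stanine boundaries: [-1.75, -1.25, -0.75, -0.25, 0.25, 0.75, 1.25, 1.75]
z = -0.23
Check each boundary:
  z >= -1.75 -> could be stanine 2
  z >= -1.25 -> could be stanine 3
  z >= -0.75 -> could be stanine 4
  z >= -0.25 -> could be stanine 5
  z < 0.25
  z < 0.75
  z < 1.25
  z < 1.75
Highest qualifying boundary gives stanine = 5

5


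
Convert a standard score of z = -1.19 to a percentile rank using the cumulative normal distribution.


CDF(z) = 0.5 * (1 + erf(z/sqrt(2)))
erf(-0.8415) = -0.766
CDF = 0.117
Percentile rank = 0.117 * 100 = 11.7

11.7


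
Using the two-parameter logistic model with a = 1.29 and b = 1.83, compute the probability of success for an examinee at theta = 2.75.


a*(theta - b) = 1.29 * (2.75 - 1.83) = 1.1868
exp(-1.1868) = 0.3052
P = 1 / (1 + 0.3052)
P = 0.7662

0.7662


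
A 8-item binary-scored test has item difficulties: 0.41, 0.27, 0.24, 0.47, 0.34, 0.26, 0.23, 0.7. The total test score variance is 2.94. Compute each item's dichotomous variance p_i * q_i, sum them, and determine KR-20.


For each item, compute p_i * q_i:
  Item 1: 0.41 * 0.59 = 0.2419
  Item 2: 0.27 * 0.73 = 0.1971
  Item 3: 0.24 * 0.76 = 0.1824
  Item 4: 0.47 * 0.53 = 0.2491
  Item 5: 0.34 * 0.66 = 0.2244
  Item 6: 0.26 * 0.74 = 0.1924
  Item 7: 0.23 * 0.77 = 0.1771
  Item 8: 0.7 * 0.3 = 0.21
Sum(p_i * q_i) = 0.2419 + 0.1971 + 0.1824 + 0.2491 + 0.2244 + 0.1924 + 0.1771 + 0.21 = 1.6744
KR-20 = (k/(k-1)) * (1 - Sum(p_i*q_i) / Var_total)
= (8/7) * (1 - 1.6744/2.94)
= 1.1429 * 0.4305
KR-20 = 0.492

0.492


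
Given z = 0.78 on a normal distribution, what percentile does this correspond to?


CDF(z) = 0.5 * (1 + erf(z/sqrt(2)))
erf(0.5515) = 0.5646
CDF = 0.7823
Percentile rank = 0.7823 * 100 = 78.23

78.23


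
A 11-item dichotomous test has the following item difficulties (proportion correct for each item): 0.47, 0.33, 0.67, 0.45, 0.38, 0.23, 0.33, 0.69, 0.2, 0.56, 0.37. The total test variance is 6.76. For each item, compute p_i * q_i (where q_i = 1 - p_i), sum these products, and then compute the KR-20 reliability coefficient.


For each item, compute p_i * q_i:
  Item 1: 0.47 * 0.53 = 0.2491
  Item 2: 0.33 * 0.67 = 0.2211
  Item 3: 0.67 * 0.33 = 0.2211
  Item 4: 0.45 * 0.55 = 0.2475
  Item 5: 0.38 * 0.62 = 0.2356
  Item 6: 0.23 * 0.77 = 0.1771
  Item 7: 0.33 * 0.67 = 0.2211
  Item 8: 0.69 * 0.31 = 0.2139
  Item 9: 0.2 * 0.8 = 0.16
  Item 10: 0.56 * 0.44 = 0.2464
  Item 11: 0.37 * 0.63 = 0.2331
Sum(p_i * q_i) = 0.2491 + 0.2211 + 0.2211 + 0.2475 + 0.2356 + 0.1771 + 0.2211 + 0.2139 + 0.16 + 0.2464 + 0.2331 = 2.426
KR-20 = (k/(k-1)) * (1 - Sum(p_i*q_i) / Var_total)
= (11/10) * (1 - 2.426/6.76)
= 1.1 * 0.6411
KR-20 = 0.7052

0.7052


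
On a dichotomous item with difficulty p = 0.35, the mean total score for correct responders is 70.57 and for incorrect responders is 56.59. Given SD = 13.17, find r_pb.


q = 1 - p = 0.65
rpb = ((M1 - M0) / SD) * sqrt(p * q)
rpb = ((70.57 - 56.59) / 13.17) * sqrt(0.35 * 0.65)
rpb = 0.5063

0.5063


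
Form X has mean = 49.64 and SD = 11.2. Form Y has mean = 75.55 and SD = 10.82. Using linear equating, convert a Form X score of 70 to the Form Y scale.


slope = SD_Y / SD_X = 10.82 / 11.2 ~ 0.9661
intercept = mean_Y - slope * mean_X = 75.55 - (10.82 / 11.2) * 49.64 ~ 27.5942
Y = slope * X + intercept. To avoid rounding drift from the rounded slope/intercept, evaluate the equivalent form Y = mean_Y + SD_Y * (X - mean_X) / SD_X at full precision:
Y = 75.55 + 10.82 * (70 - 49.64) / 11.2
Y = 75.55 + 10.82 * 20.36 / 11.2
Y = 75.55 + 220.2952 / 11.2
Y = 75.55 + 19.6692
Y = 95.2192

95.2192


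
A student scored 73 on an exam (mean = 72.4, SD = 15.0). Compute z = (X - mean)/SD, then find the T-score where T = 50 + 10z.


z = (X - mean) / SD = (73 - 72.4) / 15.0
z = 0.6 / 15.0
z = 0.04
T-score = T = 50 + 10z
Carry z at full precision (z = 0.6 / 15.0) into the conversion:
T-score = 50 + 10 * (0.6 / 15.0) = 50 + 6 / 15.0
T-score = 50 + 0.4
T-score = 50.4

50.4


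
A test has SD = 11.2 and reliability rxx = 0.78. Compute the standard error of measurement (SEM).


SEM = SD * sqrt(1 - rxx)
SEM = 11.2 * sqrt(1 - 0.78)
SEM = 11.2 * sqrt(0.22) = 11.2 * 0.469042
SEM = 5.2533

5.2533


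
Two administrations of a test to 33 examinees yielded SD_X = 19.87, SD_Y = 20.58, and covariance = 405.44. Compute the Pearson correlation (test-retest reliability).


r = cov(X,Y) / (SD_X * SD_Y)
r = 405.44 / (19.87 * 20.58)
r = 405.44 / 408.9246
r = 0.9915

0.9915


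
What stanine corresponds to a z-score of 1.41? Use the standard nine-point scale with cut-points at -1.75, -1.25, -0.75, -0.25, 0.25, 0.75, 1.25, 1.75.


Stanine boundaries: [-1.75, -1.25, -0.75, -0.25, 0.25, 0.75, 1.25, 1.75]
z = 1.41
Check each boundary:
  z >= -1.75 -> could be stanine 2
  z >= -1.25 -> could be stanine 3
  z >= -0.75 -> could be stanine 4
  z >= -0.25 -> could be stanine 5
  z >= 0.25 -> could be stanine 6
  z >= 0.75 -> could be stanine 7
  z >= 1.25 -> could be stanine 8
  z < 1.75
Highest qualifying boundary gives stanine = 8

8


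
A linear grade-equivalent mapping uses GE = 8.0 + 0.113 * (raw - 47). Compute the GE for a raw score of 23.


raw - median = 23 - 47 = -24
slope * diff = 0.113 * -24 = -2.712
GE = 8.0 + -2.712
GE = 5.288

5.288


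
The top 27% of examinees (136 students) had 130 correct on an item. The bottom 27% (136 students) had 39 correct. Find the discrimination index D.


p_upper = 130/136 = 0.9559
p_lower = 39/136 = 0.2868
D = 0.9559 - 0.2868 = 0.6691

0.6691


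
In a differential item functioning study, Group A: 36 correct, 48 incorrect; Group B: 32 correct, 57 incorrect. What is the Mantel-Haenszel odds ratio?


Odds_A = 36/48 = 0.75
Odds_B = 32/57 = 0.5614
OR = Odds_A / Odds_B = 0.75 / 0.5614
Exactly, OR = (36 * 57) / (48 * 32) = 2052 / 1536
OR = 1.3359

1.3359


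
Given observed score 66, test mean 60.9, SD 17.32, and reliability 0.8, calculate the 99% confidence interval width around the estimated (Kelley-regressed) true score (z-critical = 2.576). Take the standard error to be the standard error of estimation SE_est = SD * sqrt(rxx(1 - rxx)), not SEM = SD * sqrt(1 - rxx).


True score estimate = 0.8*66 + 0.2*60.9 = 64.98
SE_est = SD * sqrt(rxx * (1 - rxx)) = 17.32 * sqrt(0.8 * 0.2) = 17.32 * sqrt(0.16) = 6.928
CI = T_est +/- z * SE_est, so width = 2 * z * SE_est = 2 * 2.576 * 6.928
Width = 35.6931

35.6931


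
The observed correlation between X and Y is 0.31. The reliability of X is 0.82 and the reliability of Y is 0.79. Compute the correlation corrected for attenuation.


r_corrected = rxy / sqrt(rxx * ryy)
= 0.31 / sqrt(0.82 * 0.79)
= 0.31 / sqrt(0.6478)
= 0.31 / 0.80486
r_corrected = 0.3852

0.3852


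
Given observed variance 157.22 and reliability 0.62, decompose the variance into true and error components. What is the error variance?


var_true = rxx * var_obs = 0.62 * 157.22 = 97.4764
var_error = var_obs - var_true
var_error = 157.22 - 97.4764
var_error = 59.7436

59.7436


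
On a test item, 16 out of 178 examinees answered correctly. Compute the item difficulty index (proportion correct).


Item difficulty p = number correct / total examinees
p = 16 / 178
p = 0.0899

0.0899


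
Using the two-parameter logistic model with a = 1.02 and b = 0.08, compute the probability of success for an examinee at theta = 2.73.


a*(theta - b) = 1.02 * (2.73 - 0.08) = 2.703
exp(-2.703) = 0.067
P = 1 / (1 + 0.067)
P = 0.9372

0.9372


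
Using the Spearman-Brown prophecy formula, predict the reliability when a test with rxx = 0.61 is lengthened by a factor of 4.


r_new = (n * rxx) / (1 + (n-1) * rxx)
r_new = (4 * 0.61) / (1 + 3 * 0.61)
r_new = 2.44 / 2.83
r_new = 0.8622

0.8622


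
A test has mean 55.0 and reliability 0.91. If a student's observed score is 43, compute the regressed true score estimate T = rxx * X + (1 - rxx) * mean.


T_est = rxx * X + (1 - rxx) * mean
T_est = 0.91 * 43 + 0.09 * 55.0
T_est = 39.13 + 4.95
T_est = 44.08

44.08


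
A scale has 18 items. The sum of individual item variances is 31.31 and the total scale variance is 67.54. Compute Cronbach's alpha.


alpha = (k/(k-1)) * (1 - sum(si^2)/s_total^2)
= (18/17) * (1 - 31.31/67.54)
alpha = 0.568

0.568


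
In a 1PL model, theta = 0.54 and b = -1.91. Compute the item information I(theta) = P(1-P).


P = 1/(1+exp(-(0.54--1.91))) = 0.9206
I = P*(1-P) = 0.9206 * 0.0794
I = 0.0731

0.0731


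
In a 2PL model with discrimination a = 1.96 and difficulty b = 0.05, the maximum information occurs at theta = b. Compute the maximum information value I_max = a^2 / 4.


For 2PL, max info at theta = b = 0.05
I_max = a^2 / 4 = 1.96^2 / 4
= 3.8416 / 4
I_max = 0.9604

0.9604
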